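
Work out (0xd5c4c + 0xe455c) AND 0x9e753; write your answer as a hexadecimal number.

0x9a100

Add column by column in base 16, right to left:
  c+c = 8 carry 1
  4+5+1 = a
  c+5 = 1 carry 1
  5+4+1 = a
  d+e = b carry 1
  final carry 1
Sum = 0x1ba1a8; now AND with 0x9e753:
  1&0=0, b&9=9, a&e=a, 1&7=1, a&5=0, 8&3=0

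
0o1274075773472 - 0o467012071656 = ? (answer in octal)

0o605063701614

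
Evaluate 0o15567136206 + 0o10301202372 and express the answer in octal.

0o26070340600

Add column by column in base 8, right to left:
  6+2 = 0 carry 1
  0+7+1 = 0 carry 1
  2+3+1 = 6
  6+2 = 0 carry 1
  3+0+1 = 4
  1+2 = 3
  7+1 = 0 carry 1
  6+0+1 = 7
  5+3 = 0 carry 1
  5+0+1 = 6
  1+1 = 2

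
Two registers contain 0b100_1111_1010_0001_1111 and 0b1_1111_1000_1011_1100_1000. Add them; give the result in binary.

0b1001001000010111100111

Add column by column in base 2, right to left:
  1+0 = 1
  1+0 = 1
  1+0 = 1
  1+1 = 0 carry 1
  1+0+1 = 0 carry 1
  0+0+1 = 1
  0+1 = 1
  0+1 = 1
  0+1 = 1
  1+1 = 0 carry 1
  0+0+1 = 1
  1+1 = 0 carry 1
  1+0+1 = 0 carry 1
  1+0+1 = 0 carry 1
  1+0+1 = 0 carry 1
  1+1+1 = 1 carry 1
  0+1+1 = 0 carry 1
  0+1+1 = 0 carry 1
  1+1+1 = 1 carry 1
  0+1+1 = 0 carry 1
  0+1+1 = 0 carry 1
  final carry 1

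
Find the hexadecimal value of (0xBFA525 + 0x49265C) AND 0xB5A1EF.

Add column by column in base 16, right to left:
  5+C = 1 carry 1
  2+5+1 = 8
  5+6 = B
  A+2 = C
  F+9 = 8 carry 1
  B+4+1 = 0 carry 1
  final carry 1
Sum = 0x108CB81; now AND with 0xB5A1EF:
  1&0=0, 0&B=0, 8&5=0, C&A=8, B&1=1, 8&E=8, 1&F=1

0x8181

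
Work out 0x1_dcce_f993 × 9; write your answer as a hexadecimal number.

Multiply each base-16 digit by 9, carrying:
  3×9 = 27 → write b carry 1
  9×9+1 = 82 → write 2 carry 5
  9×9+5 = 86 → write 6 carry 5
  f×9+5 = 140 → write c carry 8
  e×9+8 = 134 → write 6 carry 8
  c×9+8 = 116 → write 4 carry 7
  c×9+7 = 115 → write 3 carry 7
  d×9+7 = 124 → write c carry 7
  1×9+7 = 16 → write 0 carry 1
  remaining carry: 1

0x10c346c62b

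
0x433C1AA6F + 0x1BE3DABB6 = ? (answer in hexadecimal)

0x5F1FF5625

Add column by column in base 16, right to left:
  F+6 = 5 carry 1
  6+B+1 = 2 carry 1
  A+B+1 = 6 carry 1
  A+A+1 = 5 carry 1
  1+D+1 = F
  C+3 = F
  3+E = 1 carry 1
  3+B+1 = F
  4+1 = 5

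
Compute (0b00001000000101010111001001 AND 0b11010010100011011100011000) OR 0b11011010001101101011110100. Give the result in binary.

0b11011010001101111111111100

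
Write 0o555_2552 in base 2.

0b101101101010101101010

Each octal digit is 3 bits: 5=101 5=101 5=101 2=010 5=101 5=101 2=010.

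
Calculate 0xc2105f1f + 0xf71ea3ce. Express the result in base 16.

0x1b92f02ed

Add column by column in base 16, right to left:
  f+e = d carry 1
  1+c+1 = e
  f+3 = 2 carry 1
  5+a+1 = 0 carry 1
  0+e+1 = f
  1+1 = 2
  2+7 = 9
  c+f = b carry 1
  final carry 1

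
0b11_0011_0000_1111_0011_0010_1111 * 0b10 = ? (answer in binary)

0b110011000011110011001011110

Multiply each base-2 digit by 2, carrying:
  1×2 = 2 → write 0 carry 1
  1×2+1 = 3 → write 1 carry 1
  1×2+1 = 3 → write 1 carry 1
  1×2+1 = 3 → write 1 carry 1
  0×2+1 = 1 → write 1
  1×2 = 2 → write 0 carry 1
  0×2+1 = 1 → write 1
  0×2 = 0 → write 0
  1×2 = 2 → write 0 carry 1
  1×2+1 = 3 → write 1 carry 1
  0×2+1 = 1 → write 1
  0×2 = 0 → write 0
  1×2 = 2 → write 0 carry 1
  1×2+1 = 3 → write 1 carry 1
  1×2+1 = 3 → write 1 carry 1
  1×2+1 = 3 → write 1 carry 1
  0×2+1 = 1 → write 1
  0×2 = 0 → write 0
  0×2 = 0 → write 0
  0×2 = 0 → write 0
  1×2 = 2 → write 0 carry 1
  1×2+1 = 3 → write 1 carry 1
  0×2+1 = 1 → write 1
  0×2 = 0 → write 0
  1×2 = 2 → write 0 carry 1
  1×2+1 = 3 → write 1 carry 1
  remaining carry: 1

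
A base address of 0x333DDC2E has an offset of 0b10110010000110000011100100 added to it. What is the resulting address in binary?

0x333DDC2E = 0b110011001111011101110000101110 in binary.
Add column by column in base 2, right to left:
  0+0 = 0
  1+0 = 1
  1+1 = 0 carry 1
  1+0+1 = 0 carry 1
  0+0+1 = 1
  1+1 = 0 carry 1
  0+1+1 = 0 carry 1
  0+1+1 = 0 carry 1
  0+0+1 = 1
  0+0 = 0
  1+0 = 1
  1+0 = 1
  1+0 = 1
  0+1 = 1
  1+1 = 0 carry 1
  1+0+1 = 0 carry 1
  1+0+1 = 0 carry 1
  0+0+1 = 1
  1+0 = 1
  1+1 = 0 carry 1
  1+0+1 = 0 carry 1
  1+0+1 = 0 carry 1
  0+1+1 = 0 carry 1
  0+1+1 = 0 carry 1
  1+0+1 = 0 carry 1
  1+1+1 = 1 carry 1
  0+0+1 = 1
  0+0 = 0
  1+0 = 1
  1+0 = 1

0b110110000001100011110100010010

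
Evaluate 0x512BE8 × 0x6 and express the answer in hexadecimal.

Multiply each base-16 digit by 6, carrying:
  8×6 = 48 → write 0 carry 3
  E×6+3 = 87 → write 7 carry 5
  B×6+5 = 71 → write 7 carry 4
  2×6+4 = 16 → write 0 carry 1
  1×6+1 = 7 → write 7
  5×6 = 30 → write E carry 1
  remaining carry: 1

0x1E70770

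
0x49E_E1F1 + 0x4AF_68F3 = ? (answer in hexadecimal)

Add column by column in base 16, right to left:
  1+3 = 4
  F+F = E carry 1
  1+8+1 = A
  E+6 = 4 carry 1
  E+F+1 = E carry 1
  9+A+1 = 4 carry 1
  4+4+1 = 9

0x94E4AE4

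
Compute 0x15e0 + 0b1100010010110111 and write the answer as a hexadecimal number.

0b1100010010110111 = 0xc4b7 in hexadecimal.
Add column by column in base 16, right to left:
  0+7 = 7
  e+b = 9 carry 1
  5+4+1 = a
  1+c = d

0xda97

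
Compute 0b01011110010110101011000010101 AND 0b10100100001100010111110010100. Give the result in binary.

AND bit by bit (1 only where both bits are 1):
  01011110010110101011000010101
& 10100100001100010111110010100
= 00000100000100000011000010100

0b00000100000100000011000010100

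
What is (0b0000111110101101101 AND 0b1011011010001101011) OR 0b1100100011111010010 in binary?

0b0000111110101101101 AND 0b1011011010001101011 = 0b0000011010001101001.
Then OR with 0b1100100011111010010.

0b1100111011111111011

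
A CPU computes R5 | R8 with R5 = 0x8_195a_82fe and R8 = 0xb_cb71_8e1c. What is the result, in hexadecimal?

0xbdb7b8efe

OR each hex digit independently (no carries):
  8|b=b, 1|c=d, 9|b=b, 5|7=7, a|1=b, 8|8=8, 2|e=e, f|1=f, e|c=e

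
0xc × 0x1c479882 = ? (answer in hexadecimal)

0x1535b2618

Multiply each base-16 digit by 12, carrying:
  2×12 = 24 → write 8 carry 1
  8×12+1 = 97 → write 1 carry 6
  8×12+6 = 102 → write 6 carry 6
  9×12+6 = 114 → write 2 carry 7
  7×12+7 = 91 → write b carry 5
  4×12+5 = 53 → write 5 carry 3
  c×12+3 = 147 → write 3 carry 9
  1×12+9 = 21 → write 5 carry 1
  remaining carry: 1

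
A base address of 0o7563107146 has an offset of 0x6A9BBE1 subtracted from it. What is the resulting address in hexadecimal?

0x3722D285

0o7563107146 = 0x3DCC8E66 in hexadecimal.
Subtract column by column in base 16:
  6-1 → 5
  6-E → 8 (borrow)
  E-B-1 → 2
  8-B → D (borrow)
  C-9-1 → 2
  C-A → 2
  D-6 → 7
  3-0 → 3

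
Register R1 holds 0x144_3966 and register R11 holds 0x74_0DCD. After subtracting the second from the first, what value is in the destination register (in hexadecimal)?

Subtract column by column in base 16:
  6-D → 9 (borrow)
  6-C-1 → 9 (borrow)
  9-D-1 → B (borrow)
  3-0-1 → 2
  4-4 → 0
  4-7 → D (borrow)
  1-0-1 → 0

0xD02B99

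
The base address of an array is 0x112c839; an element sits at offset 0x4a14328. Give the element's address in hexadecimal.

0x5b40b61

Add column by column in base 16, right to left:
  9+8 = 1 carry 1
  3+2+1 = 6
  8+3 = b
  c+4 = 0 carry 1
  2+1+1 = 4
  1+a = b
  1+4 = 5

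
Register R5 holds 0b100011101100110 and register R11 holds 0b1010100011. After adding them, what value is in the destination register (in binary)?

0b100101000001001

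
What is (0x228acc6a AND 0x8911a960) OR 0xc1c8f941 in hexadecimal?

0xc1c8f961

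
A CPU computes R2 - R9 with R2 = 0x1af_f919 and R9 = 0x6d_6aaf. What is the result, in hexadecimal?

Subtract column by column in base 16:
  9-f → a (borrow)
  1-a-1 → 6 (borrow)
  9-a-1 → e (borrow)
  f-6-1 → 8
  f-d → 2
  a-6 → 4
  1-0 → 1

0x1428e6a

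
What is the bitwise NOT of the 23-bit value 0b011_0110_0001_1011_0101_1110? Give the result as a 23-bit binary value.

0b10010011110010010100001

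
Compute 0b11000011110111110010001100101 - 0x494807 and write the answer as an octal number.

0b11000011110111110010001100101 = 0o3036762145 in octal.
0x494807 = 0o22244007 in octal.
Subtract column by column in base 8:
  5-7 → 6 (borrow)
  4-0-1 → 3
  1-0 → 1
  2-4 → 6 (borrow)
  6-4-1 → 1
  7-2 → 5
  6-2 → 4
  3-2 → 1
  0-0 → 0
  3-0 → 3

0o3014516136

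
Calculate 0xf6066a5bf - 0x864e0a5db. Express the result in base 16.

0x6fb85ffe4

Subtract column by column in base 16:
  f-b → 4
  b-d → e (borrow)
  5-5-1 → f (borrow)
  a-a-1 → f (borrow)
  6-0-1 → 5
  6-e → 8 (borrow)
  0-4-1 → b (borrow)
  6-6-1 → f (borrow)
  f-8-1 → 6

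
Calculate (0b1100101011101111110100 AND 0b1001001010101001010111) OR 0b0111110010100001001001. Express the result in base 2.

0b1100101011101111110100 AND 0b1001001010101001010111 = 0b1000001010101001010100.
Then OR with 0b0111110010100001001001.

0b1111111010101001011101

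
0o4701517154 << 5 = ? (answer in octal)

0o234064746600

5 bits is not a whole number of base-8 digits; in binary: 100111000001101001111001101100 << 5 = 10011100000110100111100110110000000.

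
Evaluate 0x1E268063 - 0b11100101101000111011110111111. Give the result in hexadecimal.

0x17208A4

0b11100101101000111011110111111 = 0x1CB477BF in hexadecimal.
Subtract column by column in base 16:
  3-F → 4 (borrow)
  6-B-1 → A (borrow)
  0-7-1 → 8 (borrow)
  8-7-1 → 0
  6-4 → 2
  2-B → 7 (borrow)
  E-C-1 → 1
  1-1 → 0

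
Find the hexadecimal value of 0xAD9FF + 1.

0xADA00

The trailing 2 digits are F (max in base 16), so adding 1 cascades: they roll to 0 and the next digit up increments.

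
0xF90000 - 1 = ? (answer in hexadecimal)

0xF8FFFF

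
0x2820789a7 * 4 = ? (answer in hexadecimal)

0xa081e269c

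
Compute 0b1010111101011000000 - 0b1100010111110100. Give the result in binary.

0b1001011010011001100

Subtract column by column in base 2:
  0-0 → 0
  0-0 → 0
  0-1 → 1 (borrow)
  0-0-1 → 1 (borrow)
  0-1-1 → 0 (borrow)
  0-1-1 → 0 (borrow)
  1-1-1 → 1 (borrow)
  1-1-1 → 1 (borrow)
  0-1-1 → 0 (borrow)
  1-0-1 → 0
  0-1 → 1 (borrow)
  1-0-1 → 0
  1-0 → 1
  1-0 → 1
  1-1 → 0
  0-1 → 1 (borrow)
  1-0-1 → 0
  0-0 → 0
  1-0 → 1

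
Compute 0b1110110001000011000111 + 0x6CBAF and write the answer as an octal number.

0b1110110001000011000111 = 0o16610307 in octal.
0x6CBAF = 0o1545657 in octal.
Add column by column in base 8, right to left:
  7+7 = 6 carry 1
  0+5+1 = 6
  3+6 = 1 carry 1
  0+5+1 = 6
  1+4 = 5
  6+5 = 3 carry 1
  6+1+1 = 0 carry 1
  1+0+1 = 2

0o20356166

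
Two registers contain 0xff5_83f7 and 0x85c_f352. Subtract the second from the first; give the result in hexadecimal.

0x79890a5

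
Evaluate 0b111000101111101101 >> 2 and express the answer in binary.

0b1110001011111011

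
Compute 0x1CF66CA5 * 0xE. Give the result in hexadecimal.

0x19579F106

Multiply each base-16 digit by 14, carrying:
  5×14 = 70 → write 6 carry 4
  A×14+4 = 144 → write 0 carry 9
  C×14+9 = 177 → write 1 carry 11
  6×14+11 = 95 → write F carry 5
  6×14+5 = 89 → write 9 carry 5
  F×14+5 = 215 → write 7 carry 13
  C×14+13 = 181 → write 5 carry 11
  1×14+11 = 25 → write 9 carry 1
  remaining carry: 1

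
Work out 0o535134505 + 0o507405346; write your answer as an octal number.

0o1244542053

Add column by column in base 8, right to left:
  5+6 = 3 carry 1
  0+4+1 = 5
  5+3 = 0 carry 1
  4+5+1 = 2 carry 1
  3+0+1 = 4
  1+4 = 5
  5+7 = 4 carry 1
  3+0+1 = 4
  5+5 = 2 carry 1
  final carry 1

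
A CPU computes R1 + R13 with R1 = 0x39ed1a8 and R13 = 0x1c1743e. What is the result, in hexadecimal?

Add column by column in base 16, right to left:
  8+e = 6 carry 1
  a+3+1 = e
  1+4 = 5
  d+7 = 4 carry 1
  e+1+1 = 0 carry 1
  9+c+1 = 6 carry 1
  3+1+1 = 5

0x56045e6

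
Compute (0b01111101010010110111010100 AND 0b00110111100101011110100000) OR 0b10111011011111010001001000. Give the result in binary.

0b10111111011111010111001000

0b01111101010010110111010100 AND 0b00110111100101011110100000 = 0b00110101000000010110000000.
Then OR with 0b10111011011111010001001000.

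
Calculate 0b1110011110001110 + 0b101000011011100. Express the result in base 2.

0b10011100001101010

Add column by column in base 2, right to left:
  0+0 = 0
  1+0 = 1
  1+1 = 0 carry 1
  1+1+1 = 1 carry 1
  0+1+1 = 0 carry 1
  0+0+1 = 1
  0+1 = 1
  1+1 = 0 carry 1
  1+0+1 = 0 carry 1
  1+0+1 = 0 carry 1
  1+0+1 = 0 carry 1
  0+0+1 = 1
  0+1 = 1
  1+0 = 1
  1+1 = 0 carry 1
  1+0+1 = 0 carry 1
  final carry 1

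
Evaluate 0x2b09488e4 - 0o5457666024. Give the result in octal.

0o120365216320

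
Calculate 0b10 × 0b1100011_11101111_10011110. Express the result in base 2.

0b110001111101111100111100

Multiply each base-2 digit by 2, carrying:
  0×2 = 0 → write 0
  1×2 = 2 → write 0 carry 1
  1×2+1 = 3 → write 1 carry 1
  1×2+1 = 3 → write 1 carry 1
  1×2+1 = 3 → write 1 carry 1
  0×2+1 = 1 → write 1
  0×2 = 0 → write 0
  1×2 = 2 → write 0 carry 1
  1×2+1 = 3 → write 1 carry 1
  1×2+1 = 3 → write 1 carry 1
  1×2+1 = 3 → write 1 carry 1
  1×2+1 = 3 → write 1 carry 1
  0×2+1 = 1 → write 1
  1×2 = 2 → write 0 carry 1
  1×2+1 = 3 → write 1 carry 1
  1×2+1 = 3 → write 1 carry 1
  1×2+1 = 3 → write 1 carry 1
  1×2+1 = 3 → write 1 carry 1
  0×2+1 = 1 → write 1
  0×2 = 0 → write 0
  0×2 = 0 → write 0
  1×2 = 2 → write 0 carry 1
  1×2+1 = 3 → write 1 carry 1
  remaining carry: 1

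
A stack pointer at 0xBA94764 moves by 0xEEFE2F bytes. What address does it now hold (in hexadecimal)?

0xC984593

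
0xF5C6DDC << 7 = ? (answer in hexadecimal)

0x7AE36EE00

7 bits is not a whole number of base-16 digits; in binary: 1111010111000110110111011100 << 7 = 11110101110001101101110111000000000.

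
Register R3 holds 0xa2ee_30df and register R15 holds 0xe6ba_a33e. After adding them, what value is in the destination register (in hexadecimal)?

0x189a8d41d

Add column by column in base 16, right to left:
  f+e = d carry 1
  d+3+1 = 1 carry 1
  0+3+1 = 4
  3+a = d
  e+a = 8 carry 1
  e+b+1 = a carry 1
  2+6+1 = 9
  a+e = 8 carry 1
  final carry 1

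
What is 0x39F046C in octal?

0o347602154

Expand each hex digit to 4 bits: 3=0011 9=1001 F=1111 0=0000 4=0100 6=0110 C=1100.
Group the bits in threes: 011 100 111 110 000 010 001 101 100 → 347602154.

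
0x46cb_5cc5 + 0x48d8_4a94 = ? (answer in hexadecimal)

0x8fa3a759

Add column by column in base 16, right to left:
  5+4 = 9
  c+9 = 5 carry 1
  c+a+1 = 7 carry 1
  5+4+1 = a
  b+8 = 3 carry 1
  c+d+1 = a carry 1
  6+8+1 = f
  4+4 = 8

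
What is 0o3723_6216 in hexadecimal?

0x7D3C8E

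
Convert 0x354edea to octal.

Expand each hex digit to 4 bits: 3=0011 5=0101 4=0100 e=1110 d=1101 e=1110 a=1010.
Group the bits in threes: 011 010 101 001 110 110 111 101 010 → 325166752.

0o325166752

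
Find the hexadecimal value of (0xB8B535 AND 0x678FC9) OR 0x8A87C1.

0xAA87C1

0xB8B535 AND 0x678FC9 = 0x208501.
Then OR with 0x8A87C1.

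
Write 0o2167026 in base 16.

0x8EE16

Each octal digit is 3 bits: 2=010 1=001 6=110 7=111 0=000 2=010 6=110.
Group the bits into nibbles: 1000 1110 1110 0001 0110 → 8EE16.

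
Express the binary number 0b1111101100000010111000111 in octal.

0o175402707

Group the bits in threes: 001 111 101 100 000 010 111 000 111 → 175402707.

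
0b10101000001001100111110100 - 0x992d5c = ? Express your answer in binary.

0b10000001110110110010011000

0x992d5c = 0b100110010010110101011100 in binary.
Subtract column by column in base 2:
  0-0 → 0
  0-0 → 0
  1-1 → 0
  0-1 → 1 (borrow)
  1-1-1 → 1 (borrow)
  1-0-1 → 0
  1-1 → 0
  1-0 → 1
  1-1 → 0
  0-0 → 0
  0-1 → 1 (borrow)
  1-1-1 → 1 (borrow)
  1-0-1 → 0
  0-1 → 1 (borrow)
  0-0-1 → 1 (borrow)
  1-0-1 → 0
  0-1 → 1 (borrow)
  0-0-1 → 1 (borrow)
  0-0-1 → 1 (borrow)
  0-1-1 → 0 (borrow)
  0-1-1 → 0 (borrow)
  1-0-1 → 0
  0-0 → 0
  1-1 → 0
  0-0 → 0
  1-0 → 1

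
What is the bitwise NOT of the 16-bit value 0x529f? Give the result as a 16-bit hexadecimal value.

Each hex digit d becomes f−d:
  5→a, 2→d, 9→6, f→0

0xad60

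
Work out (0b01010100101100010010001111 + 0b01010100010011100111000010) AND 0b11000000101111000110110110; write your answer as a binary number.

0b10000000101111000000010000

Add column by column in base 2, right to left:
  1+0 = 1
  1+1 = 0 carry 1
  1+0+1 = 0 carry 1
  1+0+1 = 0 carry 1
  0+0+1 = 1
  0+0 = 0
  0+1 = 1
  1+1 = 0 carry 1
  0+1+1 = 0 carry 1
  0+0+1 = 1
  1+0 = 1
  0+1 = 1
  0+1 = 1
  0+1 = 1
  1+0 = 1
  1+0 = 1
  0+1 = 1
  1+0 = 1
  0+0 = 0
  0+0 = 0
  1+1 = 0 carry 1
  0+0+1 = 1
  1+1 = 0 carry 1
  0+0+1 = 1
  1+1 = 0 carry 1
  final carry 1
Sum = 0b10101000111111111001010001; now AND with 0b11000000101111000110110110:
  10101000111111111001010001
& 11000000101111000110110110
= 10000000101111000000010000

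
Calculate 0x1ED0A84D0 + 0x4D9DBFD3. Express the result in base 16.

0x23AA844A3

Add column by column in base 16, right to left:
  0+3 = 3
  D+D = A carry 1
  4+F+1 = 4 carry 1
  8+B+1 = 4 carry 1
  A+D+1 = 8 carry 1
  0+9+1 = A
  D+D = A carry 1
  E+4+1 = 3 carry 1
  1+0+1 = 2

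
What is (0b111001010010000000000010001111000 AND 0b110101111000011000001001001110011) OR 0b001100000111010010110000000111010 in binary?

0b111101010111010010110000001111010

0b111001010010000000000010001111000 AND 0b110101111000011000001001001110011 = 0b110001010000000000000000001110000.
Then OR with 0b001100000111010010110000000111010.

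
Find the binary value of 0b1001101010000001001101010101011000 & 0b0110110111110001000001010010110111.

AND bit by bit (1 only where both bits are 1):
  1001101010000001001101010101011000
& 0110110111110001000001010010110111
= 0000100010000001000001010000010000

0b0000100010000001000001010000010000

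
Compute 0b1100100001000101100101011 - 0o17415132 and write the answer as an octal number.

0o124470321

0b1100100001000101100101011 = 0o144105453 in octal.
Subtract column by column in base 8:
  3-2 → 1
  5-3 → 2
  4-1 → 3
  5-5 → 0
  0-1 → 7 (borrow)
  1-4-1 → 4 (borrow)
  4-7-1 → 4 (borrow)
  4-1-1 → 2
  1-0 → 1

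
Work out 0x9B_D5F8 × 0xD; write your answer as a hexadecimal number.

Multiply each base-16 digit by 13, carrying:
  8×13 = 104 → write 8 carry 6
  F×13+6 = 201 → write 9 carry 12
  5×13+12 = 77 → write D carry 4
  D×13+4 = 173 → write D carry 10
  B×13+10 = 153 → write 9 carry 9
  9×13+9 = 126 → write E carry 7
  remaining carry: 7

0x7E9DD98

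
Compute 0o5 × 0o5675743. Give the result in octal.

0o35265557

Multiply each base-8 digit by 5, carrying:
  3×5 = 15 → write 7 carry 1
  4×5+1 = 21 → write 5 carry 2
  7×5+2 = 37 → write 5 carry 4
  5×5+4 = 29 → write 5 carry 3
  7×5+3 = 38 → write 6 carry 4
  6×5+4 = 34 → write 2 carry 4
  5×5+4 = 29 → write 5 carry 3
  remaining carry: 3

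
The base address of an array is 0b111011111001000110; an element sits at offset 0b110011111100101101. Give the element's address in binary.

Add column by column in base 2, right to left:
  0+1 = 1
  1+0 = 1
  1+1 = 0 carry 1
  0+1+1 = 0 carry 1
  0+0+1 = 1
  0+1 = 1
  1+0 = 1
  0+0 = 0
  0+1 = 1
  1+1 = 0 carry 1
  1+1+1 = 1 carry 1
  1+1+1 = 1 carry 1
  1+1+1 = 1 carry 1
  1+1+1 = 1 carry 1
  0+0+1 = 1
  1+0 = 1
  1+1 = 0 carry 1
  1+1+1 = 1 carry 1
  final carry 1

0b1101111110101110011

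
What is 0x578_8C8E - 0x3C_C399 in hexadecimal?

0x53BC8F5

Subtract column by column in base 16:
  E-9 → 5
  8-9 → F (borrow)
  C-3-1 → 8
  8-C → C (borrow)
  8-C-1 → B (borrow)
  7-3-1 → 3
  5-0 → 5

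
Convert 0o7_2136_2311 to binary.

0b111010001011110010011001001

Each octal digit is 3 bits: 7=111 2=010 1=001 3=011 6=110 2=010 3=011 1=001 1=001.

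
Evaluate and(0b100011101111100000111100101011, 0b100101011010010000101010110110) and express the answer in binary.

0b100001001010000000101000100010

AND bit by bit (1 only where both bits are 1):
  100011101111100000111100101011
& 100101011010010000101010110110
= 100001001010000000101000100010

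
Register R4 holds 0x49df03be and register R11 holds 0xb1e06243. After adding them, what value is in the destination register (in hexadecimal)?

Add column by column in base 16, right to left:
  e+3 = 1 carry 1
  b+4+1 = 0 carry 1
  3+2+1 = 6
  0+6 = 6
  f+0 = f
  d+e = b carry 1
  9+1+1 = b
  4+b = f

0xfbbf6601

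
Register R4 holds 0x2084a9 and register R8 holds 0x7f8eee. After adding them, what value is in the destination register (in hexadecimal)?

Add column by column in base 16, right to left:
  9+e = 7 carry 1
  a+e+1 = 9 carry 1
  4+e+1 = 3 carry 1
  8+8+1 = 1 carry 1
  0+f+1 = 0 carry 1
  2+7+1 = a

0xa01397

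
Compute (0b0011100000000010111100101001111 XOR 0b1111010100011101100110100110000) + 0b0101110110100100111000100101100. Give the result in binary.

First 0b0011100000000010111100101001111 XOR 0b1111010100011101100110100110000 = 0b1100110100011111011010001111111.
Add column by column in base 2, right to left:
  1+0 = 1
  1+0 = 1
  1+1 = 0 carry 1
  1+1+1 = 1 carry 1
  1+0+1 = 0 carry 1
  1+1+1 = 1 carry 1
  1+0+1 = 0 carry 1
  0+0+1 = 1
  0+1 = 1
  0+0 = 0
  1+0 = 1
  0+0 = 0
  1+1 = 0 carry 1
  1+1+1 = 1 carry 1
  0+1+1 = 0 carry 1
  1+0+1 = 0 carry 1
  1+0+1 = 0 carry 1
  1+1+1 = 1 carry 1
  1+0+1 = 0 carry 1
  1+0+1 = 0 carry 1
  0+1+1 = 0 carry 1
  0+0+1 = 1
  0+1 = 1
  1+1 = 0 carry 1
  0+0+1 = 1
  1+1 = 0 carry 1
  1+1+1 = 1 carry 1
  0+1+1 = 0 carry 1
  0+0+1 = 1
  1+1 = 0 carry 1
  1+0+1 = 0 carry 1
  final carry 1

0b10010101011000100010010110101011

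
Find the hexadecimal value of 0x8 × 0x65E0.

0x32F00

Multiply each base-16 digit by 8, carrying:
  0×8 = 0 → write 0
  E×8 = 112 → write 0 carry 7
  5×8+7 = 47 → write F carry 2
  6×8+2 = 50 → write 2 carry 3
  remaining carry: 3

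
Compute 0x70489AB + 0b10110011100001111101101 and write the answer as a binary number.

0x70489AB = 0b111000001001000100110101011 in binary.
Add column by column in base 2, right to left:
  1+1 = 0 carry 1
  1+0+1 = 0 carry 1
  0+1+1 = 0 carry 1
  1+1+1 = 1 carry 1
  0+0+1 = 1
  1+1 = 0 carry 1
  0+1+1 = 0 carry 1
  1+1+1 = 1 carry 1
  1+1+1 = 1 carry 1
  0+1+1 = 0 carry 1
  0+0+1 = 1
  1+0 = 1
  0+0 = 0
  0+0 = 0
  0+1 = 1
  1+1 = 0 carry 1
  0+1+1 = 0 carry 1
  0+0+1 = 1
  1+0 = 1
  0+1 = 1
  0+1 = 1
  0+0 = 0
  0+1 = 1
  0+0 = 0
  1+0 = 1
  1+0 = 1
  1+0 = 1

0b111010111100100110110011000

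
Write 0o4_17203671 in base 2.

Each octal digit is 3 bits: 4=100 1=001 7=111 2=010 0=000 3=011 6=110 7=111 1=001.

0b100001111010000011110111001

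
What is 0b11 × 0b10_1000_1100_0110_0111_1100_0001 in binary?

Multiply each base-2 digit by 3, carrying:
  1×3 = 3 → write 1 carry 1
  0×3+1 = 1 → write 1
  0×3 = 0 → write 0
  0×3 = 0 → write 0
  0×3 = 0 → write 0
  0×3 = 0 → write 0
  1×3 = 3 → write 1 carry 1
  1×3+1 = 4 → write 0 carry 2
  1×3+2 = 5 → write 1 carry 2
  1×3+2 = 5 → write 1 carry 2
  1×3+2 = 5 → write 1 carry 2
  0×3+2 = 2 → write 0 carry 1
  0×3+1 = 1 → write 1
  1×3 = 3 → write 1 carry 1
  1×3+1 = 4 → write 0 carry 2
  0×3+2 = 2 → write 0 carry 1
  0×3+1 = 1 → write 1
  0×3 = 0 → write 0
  1×3 = 3 → write 1 carry 1
  1×3+1 = 4 → write 0 carry 2
  0×3+2 = 2 → write 0 carry 1
  0×3+1 = 1 → write 1
  0×3 = 0 → write 0
  1×3 = 3 → write 1 carry 1
  0×3+1 = 1 → write 1
  1×3 = 3 → write 1 carry 1
  remaining carry: 1

0b111101001010011011101000011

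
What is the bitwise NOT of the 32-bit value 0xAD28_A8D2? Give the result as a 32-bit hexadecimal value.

Each hex digit d becomes F−d:
  A→5, D→2, 2→D, 8→7, A→5, 8→7, D→2, 2→D

0x52D7572D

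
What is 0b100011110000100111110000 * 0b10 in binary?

0b1000111100001001111100000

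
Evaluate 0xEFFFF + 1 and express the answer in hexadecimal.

0xF0000

The trailing 4 digits are F (max in base 16), so adding 1 cascades: they roll to 0 and the next digit up increments.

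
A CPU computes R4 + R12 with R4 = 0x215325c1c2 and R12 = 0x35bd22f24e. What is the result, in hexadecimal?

0x571048b410

Add column by column in base 16, right to left:
  2+e = 0 carry 1
  c+4+1 = 1 carry 1
  1+2+1 = 4
  c+f = b carry 1
  5+2+1 = 8
  2+2 = 4
  3+d = 0 carry 1
  5+b+1 = 1 carry 1
  1+5+1 = 7
  2+3 = 5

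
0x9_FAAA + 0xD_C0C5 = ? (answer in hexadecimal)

0x17BB6F

Add column by column in base 16, right to left:
  A+5 = F
  A+C = 6 carry 1
  A+0+1 = B
  F+C = B carry 1
  9+D+1 = 7 carry 1
  final carry 1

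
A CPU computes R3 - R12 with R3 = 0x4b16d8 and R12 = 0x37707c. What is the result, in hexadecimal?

Subtract column by column in base 16:
  8-c → c (borrow)
  d-7-1 → 5
  6-0 → 6
  1-7 → a (borrow)
  b-7-1 → 3
  4-3 → 1

0x13a65c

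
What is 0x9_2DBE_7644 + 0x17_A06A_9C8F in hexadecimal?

Add column by column in base 16, right to left:
  4+F = 3 carry 1
  4+8+1 = D
  6+C = 2 carry 1
  7+9+1 = 1 carry 1
  E+A+1 = 9 carry 1
  B+6+1 = 2 carry 1
  D+0+1 = E
  2+A = C
  9+7 = 0 carry 1
  0+1+1 = 2

0x20CE2912D3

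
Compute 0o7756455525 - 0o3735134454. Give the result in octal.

Subtract column by column in base 8:
  5-4 → 1
  2-5 → 5 (borrow)
  5-4-1 → 0
  5-4 → 1
  5-3 → 2
  4-1 → 3
  6-5 → 1
  5-3 → 2
  7-7 → 0
  7-3 → 4

0o4021321051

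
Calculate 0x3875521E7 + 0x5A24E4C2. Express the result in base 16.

0x3E17A06A9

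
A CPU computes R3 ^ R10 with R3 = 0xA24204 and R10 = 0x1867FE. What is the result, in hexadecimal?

XOR each hex digit independently (no carries):
  A^1=B, 2^8=A, 4^6=2, 2^7=5, 0^F=F, 4^E=A

0xBA25FA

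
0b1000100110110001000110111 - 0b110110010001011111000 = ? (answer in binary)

Subtract column by column in base 2:
  1-0 → 1
  1-0 → 1
  1-0 → 1
  0-1 → 1 (borrow)
  1-1-1 → 1 (borrow)
  1-1-1 → 1 (borrow)
  0-1-1 → 0 (borrow)
  0-1-1 → 0 (borrow)
  0-0-1 → 1 (borrow)
  1-1-1 → 1 (borrow)
  0-0-1 → 1 (borrow)
  0-0-1 → 1 (borrow)
  0-0-1 → 1 (borrow)
  1-1-1 → 1 (borrow)
  1-0-1 → 0
  0-0 → 0
  1-1 → 0
  1-1 → 0
  0-0 → 0
  0-1 → 1 (borrow)
  1-1-1 → 1 (borrow)
  0-0-1 → 1 (borrow)
  0-0-1 → 1 (borrow)
  0-0-1 → 1 (borrow)
  1-0-1 → 0

0b111110000011111100111111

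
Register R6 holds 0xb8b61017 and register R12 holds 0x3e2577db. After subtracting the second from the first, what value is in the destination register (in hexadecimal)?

Subtract column by column in base 16:
  7-b → c (borrow)
  1-d-1 → 3 (borrow)
  0-7-1 → 8 (borrow)
  1-7-1 → 9 (borrow)
  6-5-1 → 0
  b-2 → 9
  8-e → a (borrow)
  b-3-1 → 7

0x7a90983c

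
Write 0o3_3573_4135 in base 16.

Each octal digit is 3 bits: 3=011 3=011 5=101 7=111 3=011 4=100 1=001 3=011 5=101.
Group the bits into nibbles: 0011 0111 0111 1011 1000 0101 1101 → 377B85D.

0x377B85D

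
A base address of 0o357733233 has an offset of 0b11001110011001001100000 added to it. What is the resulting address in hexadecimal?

0o357733233 = 0x3BFB69B in hexadecimal.
0b11001110011001001100000 = 0x673260 in hexadecimal.
Add column by column in base 16, right to left:
  B+0 = B
  9+6 = F
  6+2 = 8
  B+3 = E
  F+7 = 6 carry 1
  B+6+1 = 2 carry 1
  3+0+1 = 4

0x426E8FB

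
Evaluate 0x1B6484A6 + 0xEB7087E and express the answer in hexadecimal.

0x2A1B8D24

Add column by column in base 16, right to left:
  6+E = 4 carry 1
  A+7+1 = 2 carry 1
  4+8+1 = D
  8+0 = 8
  4+7 = B
  6+B = 1 carry 1
  B+E+1 = A carry 1
  1+0+1 = 2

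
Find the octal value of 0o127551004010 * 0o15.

Multiply each base-8 digit by 13, carrying:
  0×13 = 0 → write 0
  1×13 = 13 → write 5 carry 1
  0×13+1 = 1 → write 1
  4×13 = 52 → write 4 carry 6
  0×13+6 = 6 → write 6
  0×13 = 0 → write 0
  1×13 = 13 → write 5 carry 1
  5×13+1 = 66 → write 2 carry 8
  5×13+8 = 73 → write 1 carry 9
  7×13+9 = 100 → write 4 carry 12
  2×13+12 = 38 → write 6 carry 4
  1×13+4 = 17 → write 1 carry 2
  remaining carry: 2

0o2164125064150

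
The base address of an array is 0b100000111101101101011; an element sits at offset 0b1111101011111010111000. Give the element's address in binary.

Add column by column in base 2, right to left:
  1+0 = 1
  1+0 = 1
  0+0 = 0
  1+1 = 0 carry 1
  0+1+1 = 0 carry 1
  1+1+1 = 1 carry 1
  1+0+1 = 0 carry 1
  0+1+1 = 0 carry 1
  1+0+1 = 0 carry 1
  1+1+1 = 1 carry 1
  0+1+1 = 0 carry 1
  1+1+1 = 1 carry 1
  1+1+1 = 1 carry 1
  1+1+1 = 1 carry 1
  1+0+1 = 0 carry 1
  0+1+1 = 0 carry 1
  0+0+1 = 1
  0+1 = 1
  0+1 = 1
  0+1 = 1
  1+1 = 0 carry 1
  0+1+1 = 0 carry 1
  final carry 1

0b10011110011101000100011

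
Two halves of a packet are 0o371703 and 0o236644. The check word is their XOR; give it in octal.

XOR each oct digit independently (no carries):
  3^2=1, 7^3=4, 1^6=7, 7^6=1, 0^4=4, 3^4=7

0o147147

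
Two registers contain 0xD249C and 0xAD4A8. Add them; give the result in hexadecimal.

Add column by column in base 16, right to left:
  C+8 = 4 carry 1
  9+A+1 = 4 carry 1
  4+4+1 = 9
  2+D = F
  D+A = 7 carry 1
  final carry 1

0x17F944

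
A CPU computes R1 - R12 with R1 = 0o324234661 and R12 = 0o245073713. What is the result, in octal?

0o57140746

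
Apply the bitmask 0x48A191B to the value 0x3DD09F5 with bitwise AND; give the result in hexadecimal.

AND each hex digit independently (no carries):
  3&4=0, D&8=8, D&A=8, 0&1=0, 9&9=9, F&1=1, 5&B=1

0x0880911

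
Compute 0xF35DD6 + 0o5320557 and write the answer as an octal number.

0o102177505

0xF35DD6 = 0o74656726 in octal.
Add column by column in base 8, right to left:
  6+7 = 5 carry 1
  2+5+1 = 0 carry 1
  7+5+1 = 5 carry 1
  6+0+1 = 7
  5+2 = 7
  6+3 = 1 carry 1
  4+5+1 = 2 carry 1
  7+0+1 = 0 carry 1
  final carry 1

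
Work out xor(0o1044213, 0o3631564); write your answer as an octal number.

0o2675777

XOR each oct digit independently (no carries):
  1^3=2, 0^6=6, 4^3=7, 4^1=5, 2^5=7, 1^6=7, 3^4=7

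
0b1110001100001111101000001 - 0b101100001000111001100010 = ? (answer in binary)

0b1000101011001000011011111

Subtract column by column in base 2:
  1-0 → 1
  0-1 → 1 (borrow)
  0-0-1 → 1 (borrow)
  0-0-1 → 1 (borrow)
  0-0-1 → 1 (borrow)
  0-1-1 → 0 (borrow)
  1-1-1 → 1 (borrow)
  0-0-1 → 1 (borrow)
  1-0-1 → 0
  1-1 → 0
  1-1 → 0
  1-1 → 0
  1-0 → 1
  0-0 → 0
  0-0 → 0
  0-1 → 1 (borrow)
  0-0-1 → 1 (borrow)
  1-0-1 → 0
  1-0 → 1
  0-0 → 0
  0-1 → 1 (borrow)
  0-1-1 → 0 (borrow)
  1-0-1 → 0
  1-1 → 0
  1-0 → 1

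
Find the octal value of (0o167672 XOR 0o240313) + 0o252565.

First 0o167672 XOR 0o240313 = 0o327561.
Add column by column in base 8, right to left:
  1+5 = 6
  6+6 = 4 carry 1
  5+5+1 = 3 carry 1
  7+2+1 = 2 carry 1
  2+5+1 = 0 carry 1
  3+2+1 = 6

0o602346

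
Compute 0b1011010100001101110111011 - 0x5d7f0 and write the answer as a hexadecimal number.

0x16443cb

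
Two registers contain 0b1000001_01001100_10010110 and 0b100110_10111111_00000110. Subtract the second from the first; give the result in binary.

Subtract column by column in base 2:
  0-0 → 0
  1-1 → 0
  1-1 → 0
  0-0 → 0
  1-0 → 1
  0-0 → 0
  0-0 → 0
  1-0 → 1
  0-1 → 1 (borrow)
  0-1-1 → 0 (borrow)
  1-1-1 → 1 (borrow)
  1-1-1 → 1 (borrow)
  0-1-1 → 0 (borrow)
  0-1-1 → 0 (borrow)
  1-0-1 → 0
  0-1 → 1 (borrow)
  1-0-1 → 0
  0-1 → 1 (borrow)
  0-1-1 → 0 (borrow)
  0-0-1 → 1 (borrow)
  0-0-1 → 1 (borrow)
  0-1-1 → 0 (borrow)
  1-0-1 → 0

0b110101000110110010000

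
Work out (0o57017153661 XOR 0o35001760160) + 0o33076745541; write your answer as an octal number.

0o115115601442

First 0o57017153661 XOR 0o35001760160 = 0o62016633701.
Add column by column in base 8, right to left:
  1+1 = 2
  0+4 = 4
  7+5 = 4 carry 1
  3+5+1 = 1 carry 1
  3+4+1 = 0 carry 1
  6+7+1 = 6 carry 1
  6+6+1 = 5 carry 1
  1+7+1 = 1 carry 1
  0+0+1 = 1
  2+3 = 5
  6+3 = 1 carry 1
  final carry 1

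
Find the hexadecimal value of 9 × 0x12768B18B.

0xA62AE3DE3

Multiply each base-16 digit by 9, carrying:
  B×9 = 99 → write 3 carry 6
  8×9+6 = 78 → write E carry 4
  1×9+4 = 13 → write D
  B×9 = 99 → write 3 carry 6
  8×9+6 = 78 → write E carry 4
  6×9+4 = 58 → write A carry 3
  7×9+3 = 66 → write 2 carry 4
  2×9+4 = 22 → write 6 carry 1
  1×9+1 = 10 → write A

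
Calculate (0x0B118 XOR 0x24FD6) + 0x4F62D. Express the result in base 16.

First 0x0B118 XOR 0x24FD6 = 0x2FECE.
Add column by column in base 16, right to left:
  E+D = B carry 1
  C+2+1 = F
  E+6 = 4 carry 1
  F+F+1 = F carry 1
  2+4+1 = 7

0x7F4FB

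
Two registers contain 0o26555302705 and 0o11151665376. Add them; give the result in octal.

Add column by column in base 8, right to left:
  5+6 = 3 carry 1
  0+7+1 = 0 carry 1
  7+3+1 = 3 carry 1
  2+5+1 = 0 carry 1
  0+6+1 = 7
  3+6 = 1 carry 1
  5+1+1 = 7
  5+5 = 2 carry 1
  5+1+1 = 7
  6+1 = 7
  2+1 = 3

0o37727170303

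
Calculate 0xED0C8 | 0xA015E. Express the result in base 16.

OR each hex digit independently (no carries):
  E|A=E, D|0=D, 0|1=1, C|5=D, 8|E=E

0xED1DE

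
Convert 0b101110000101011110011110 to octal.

0o56053636

Group the bits in threes: 101 110 000 101 011 110 011 110 → 56053636.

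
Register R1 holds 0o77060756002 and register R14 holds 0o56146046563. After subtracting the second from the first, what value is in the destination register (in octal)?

0o20712707217

Subtract column by column in base 8:
  2-3 → 7 (borrow)
  0-6-1 → 1 (borrow)
  0-5-1 → 2 (borrow)
  6-6-1 → 7 (borrow)
  5-4-1 → 0
  7-0 → 7
  0-6 → 2 (borrow)
  6-4-1 → 1
  0-1 → 7 (borrow)
  7-6-1 → 0
  7-5 → 2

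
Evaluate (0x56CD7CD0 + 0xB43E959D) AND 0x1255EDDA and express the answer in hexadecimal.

Add column by column in base 16, right to left:
  0+D = D
  D+9 = 6 carry 1
  C+5+1 = 2 carry 1
  7+9+1 = 1 carry 1
  D+E+1 = C carry 1
  C+3+1 = 0 carry 1
  6+4+1 = B
  5+B = 0 carry 1
  final carry 1
Sum = 0x10B0C126D; now AND with 0x1255EDDA:
  1&0=0, 0&1=0, B&2=2, 0&5=0, C&5=4, 1&E=0, 2&D=0, 6&D=4, D&A=8

0x2040048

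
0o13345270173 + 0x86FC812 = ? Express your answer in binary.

0b1100100000001010011100010001101

0o13345270173 = 0b1011011100101010111000001111011 in binary.
0x86FC812 = 0b1000011011111100100000010010 in binary.
Add column by column in base 2, right to left:
  1+0 = 1
  1+1 = 0 carry 1
  0+0+1 = 1
  1+0 = 1
  1+1 = 0 carry 1
  1+0+1 = 0 carry 1
  1+0+1 = 0 carry 1
  0+0+1 = 1
  0+0 = 0
  0+0 = 0
  0+0 = 0
  0+1 = 1
  1+0 = 1
  1+0 = 1
  1+1 = 0 carry 1
  0+1+1 = 0 carry 1
  1+1+1 = 1 carry 1
  0+1+1 = 0 carry 1
  1+1+1 = 1 carry 1
  0+1+1 = 0 carry 1
  1+0+1 = 0 carry 1
  0+1+1 = 0 carry 1
  0+1+1 = 0 carry 1
  1+0+1 = 0 carry 1
  1+0+1 = 0 carry 1
  1+0+1 = 0 carry 1
  0+0+1 = 1
  1+1 = 0 carry 1
  1+0+1 = 0 carry 1
  0+0+1 = 1
  1+0 = 1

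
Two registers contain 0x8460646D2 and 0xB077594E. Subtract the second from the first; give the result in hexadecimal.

Subtract column by column in base 16:
  2-E → 4 (borrow)
  D-4-1 → 8
  6-9 → D (borrow)
  4-5-1 → E (borrow)
  6-7-1 → E (borrow)
  0-7-1 → 8 (borrow)
  6-0-1 → 5
  4-B → 9 (borrow)
  8-0-1 → 7

0x7958EED84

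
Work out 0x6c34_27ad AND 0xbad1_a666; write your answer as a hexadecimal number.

0x28102624

AND each hex digit independently (no carries):
  6&b=2, c&a=8, 3&d=1, 4&1=0, 2&a=2, 7&6=6, a&6=2, d&6=4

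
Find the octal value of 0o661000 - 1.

The trailing 3 digits are 0, so subtracting 1 borrows through: they become 7 and the next digit up decrements.

0o660777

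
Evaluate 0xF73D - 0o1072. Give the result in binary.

0b1111010100000011

0xF73D = 0b1111011100111101 in binary.
0o1072 = 0b1000111010 in binary.
Subtract column by column in base 2:
  1-0 → 1
  0-1 → 1 (borrow)
  1-0-1 → 0
  1-1 → 0
  1-1 → 0
  1-1 → 0
  0-0 → 0
  0-0 → 0
  1-0 → 1
  1-1 → 0
  1-0 → 1
  0-0 → 0
  1-0 → 1
  1-0 → 1
  1-0 → 1
  1-0 → 1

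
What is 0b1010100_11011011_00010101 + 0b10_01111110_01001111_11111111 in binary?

Add column by column in base 2, right to left:
  1+1 = 0 carry 1
  0+1+1 = 0 carry 1
  1+1+1 = 1 carry 1
  0+1+1 = 0 carry 1
  1+1+1 = 1 carry 1
  0+1+1 = 0 carry 1
  0+1+1 = 0 carry 1
  0+1+1 = 0 carry 1
  1+1+1 = 1 carry 1
  1+1+1 = 1 carry 1
  0+1+1 = 0 carry 1
  1+1+1 = 1 carry 1
  1+0+1 = 0 carry 1
  0+0+1 = 1
  1+1 = 0 carry 1
  1+0+1 = 0 carry 1
  0+0+1 = 1
  0+1 = 1
  1+1 = 0 carry 1
  0+1+1 = 0 carry 1
  1+1+1 = 1 carry 1
  0+1+1 = 0 carry 1
  1+1+1 = 1 carry 1
  0+0+1 = 1
  0+0 = 0
  0+1 = 1

0b10110100110010101100010100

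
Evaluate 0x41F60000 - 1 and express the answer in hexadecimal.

0x41F5FFFF

The trailing 4 digits are 0, so subtracting 1 borrows through: they become F and the next digit up decrements.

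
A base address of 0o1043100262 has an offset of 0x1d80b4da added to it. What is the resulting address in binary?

0o1043100262 = 0b1000100011001000000010110010 in binary.
0x1d80b4da = 0b11101100000001011010011011010 in binary.
Add column by column in base 2, right to left:
  0+0 = 0
  1+1 = 0 carry 1
  0+0+1 = 1
  0+1 = 1
  1+1 = 0 carry 1
  1+0+1 = 0 carry 1
  0+1+1 = 0 carry 1
  1+1+1 = 1 carry 1
  0+0+1 = 1
  0+0 = 0
  0+1 = 1
  0+0 = 0
  0+1 = 1
  0+1 = 1
  0+0 = 0
  1+1 = 0 carry 1
  0+0+1 = 1
  0+0 = 0
  1+0 = 1
  1+0 = 1
  0+0 = 0
  0+0 = 0
  0+0 = 0
  1+1 = 0 carry 1
  0+1+1 = 0 carry 1
  0+0+1 = 1
  0+1 = 1
  1+1 = 0 carry 1
  0+1+1 = 0 carry 1
  final carry 1

0b100110000011010011010110001100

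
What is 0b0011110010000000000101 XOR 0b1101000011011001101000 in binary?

0b1110110001011001101101

XOR bit by bit (1 where the bits differ):
  0011110010000000000101
^ 1101000011011001101000
= 1110110001011001101101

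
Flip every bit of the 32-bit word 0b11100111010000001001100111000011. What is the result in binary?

Invert each bit: 11100111010000001001100111000011 → 00011000101111110110011000111100.

0b00011000101111110110011000111100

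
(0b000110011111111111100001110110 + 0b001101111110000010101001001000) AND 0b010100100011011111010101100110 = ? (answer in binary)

0b10100000010000010000000100110

Add column by column in base 2, right to left:
  0+0 = 0
  1+0 = 1
  1+0 = 1
  0+1 = 1
  1+0 = 1
  1+0 = 1
  1+1 = 0 carry 1
  0+0+1 = 1
  0+0 = 0
  0+1 = 1
  0+0 = 0
  1+1 = 0 carry 1
  1+0+1 = 0 carry 1
  1+1+1 = 1 carry 1
  1+0+1 = 0 carry 1
  1+0+1 = 0 carry 1
  1+0+1 = 0 carry 1
  1+0+1 = 0 carry 1
  1+0+1 = 0 carry 1
  1+1+1 = 1 carry 1
  1+1+1 = 1 carry 1
  1+1+1 = 1 carry 1
  1+1+1 = 1 carry 1
  0+1+1 = 0 carry 1
  0+1+1 = 0 carry 1
  1+0+1 = 0 carry 1
  1+1+1 = 1 carry 1
  0+1+1 = 0 carry 1
  final carry 1
Sum = 0b10100011110000010001010111110; now AND with 0b010100100011011111010101100110:
  010100011110000010001010111110
& 010100100011011111010101100110
= 010100000010000010000000100110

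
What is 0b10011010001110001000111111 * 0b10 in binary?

Multiply each base-2 digit by 2, carrying:
  1×2 = 2 → write 0 carry 1
  1×2+1 = 3 → write 1 carry 1
  1×2+1 = 3 → write 1 carry 1
  1×2+1 = 3 → write 1 carry 1
  1×2+1 = 3 → write 1 carry 1
  1×2+1 = 3 → write 1 carry 1
  0×2+1 = 1 → write 1
  0×2 = 0 → write 0
  0×2 = 0 → write 0
  1×2 = 2 → write 0 carry 1
  0×2+1 = 1 → write 1
  0×2 = 0 → write 0
  0×2 = 0 → write 0
  1×2 = 2 → write 0 carry 1
  1×2+1 = 3 → write 1 carry 1
  1×2+1 = 3 → write 1 carry 1
  0×2+1 = 1 → write 1
  0×2 = 0 → write 0
  0×2 = 0 → write 0
  1×2 = 2 → write 0 carry 1
  0×2+1 = 1 → write 1
  1×2 = 2 → write 0 carry 1
  1×2+1 = 3 → write 1 carry 1
  0×2+1 = 1 → write 1
  0×2 = 0 → write 0
  1×2 = 2 → write 0 carry 1
  remaining carry: 1

0b100110100011100010001111110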